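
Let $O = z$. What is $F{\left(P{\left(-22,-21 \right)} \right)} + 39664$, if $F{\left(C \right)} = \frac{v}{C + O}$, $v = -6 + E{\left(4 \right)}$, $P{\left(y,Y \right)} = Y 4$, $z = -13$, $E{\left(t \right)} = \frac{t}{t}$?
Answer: $\frac{3847413}{97} \approx 39664.0$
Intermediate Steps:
$E{\left(t \right)} = 1$
$P{\left(y,Y \right)} = 4 Y$
$O = -13$
$v = -5$ ($v = -6 + 1 = -5$)
$F{\left(C \right)} = - \frac{5}{-13 + C}$ ($F{\left(C \right)} = \frac{1}{C - 13} \left(-5\right) = \frac{1}{-13 + C} \left(-5\right) = - \frac{5}{-13 + C}$)
$F{\left(P{\left(-22,-21 \right)} \right)} + 39664 = - \frac{5}{-13 + 4 \left(-21\right)} + 39664 = - \frac{5}{-13 - 84} + 39664 = - \frac{5}{-97} + 39664 = \left(-5\right) \left(- \frac{1}{97}\right) + 39664 = \frac{5}{97} + 39664 = \frac{3847413}{97}$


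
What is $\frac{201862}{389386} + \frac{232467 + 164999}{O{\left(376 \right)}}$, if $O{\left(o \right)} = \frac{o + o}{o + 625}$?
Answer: $\frac{38730653843025}{73204568} \approx 5.2907 \cdot 10^{5}$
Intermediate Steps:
$O{\left(o \right)} = \frac{2 o}{625 + o}$
$\frac{201862}{389386} + \frac{232467 + 164999}{O{\left(376 \right)}} = \frac{201862}{389386} + \frac{232467 + 164999}{2 \cdot 376 \frac{1}{625 + 376}} = 201862 \cdot \frac{1}{389386} + \frac{397466}{2 \cdot 376 \cdot \frac{1}{1001}} = \frac{100931}{194693} + \frac{397466}{2 \cdot 376 \cdot \frac{1}{1001}} = \frac{100931}{194693} + \frac{397466}{\frac{752}{1001}} = \frac{100931}{194693} + 397466 \cdot \frac{1001}{752} = \frac{100931}{194693} + \frac{198931733}{376} = \frac{38730653843025}{73204568}$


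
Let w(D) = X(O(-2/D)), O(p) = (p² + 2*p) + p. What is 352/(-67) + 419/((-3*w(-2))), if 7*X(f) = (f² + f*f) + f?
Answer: -234527/7236 ≈ -32.411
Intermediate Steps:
O(p) = p² + 3*p
X(f) = f/7 + 2*f²/7 (X(f) = ((f² + f*f) + f)/7 = ((f² + f²) + f)/7 = (2*f² + f)/7 = (f + 2*f²)/7 = f/7 + 2*f²/7)
w(D) = -2*(1 - 4*(3 - 2/D)/D)*(3 - 2/D)/(7*D) (w(D) = ((-2/D)*(3 - 2/D))*(1 + 2*((-2/D)*(3 - 2/D)))/7 = (-2*(3 - 2/D)/D)*(1 + 2*(-2*(3 - 2/D)/D))/7 = (-2*(3 - 2/D)/D)*(1 - 4*(3 - 2/D)/D)/7 = -2*(1 - 4*(3 - 2/D)/D)*(3 - 2/D)/(7*D))
352/(-67) + 419/((-3*w(-2))) = 352/(-67) + 419/((-6*(2 - 3*(-2))*(8 + (-2)² - 12*(-2))/(7*(-2)⁴))) = 352*(-1/67) + 419/((-6*(2 + 6)*(8 + 4 + 24)/(7*16))) = -352/67 + 419/((-6*8*36/(7*16))) = -352/67 + 419/((-3*36/7)) = -352/67 + 419/(-108/7) = -352/67 + 419*(-7/108) = -352/67 - 2933/108 = -234527/7236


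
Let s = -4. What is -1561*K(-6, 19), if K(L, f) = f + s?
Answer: -23415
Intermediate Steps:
K(L, f) = -4 + f (K(L, f) = f - 4 = -4 + f)
-1561*K(-6, 19) = -1561*(-4 + 19) = -1561*15 = -23415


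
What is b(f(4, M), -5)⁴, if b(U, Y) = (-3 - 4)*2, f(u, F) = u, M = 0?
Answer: 38416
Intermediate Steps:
b(U, Y) = -14 (b(U, Y) = -7*2 = -14)
b(f(4, M), -5)⁴ = (-14)⁴ = 38416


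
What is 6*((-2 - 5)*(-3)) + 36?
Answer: 162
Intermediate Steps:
6*((-2 - 5)*(-3)) + 36 = 6*(-7*(-3)) + 36 = 6*21 + 36 = 126 + 36 = 162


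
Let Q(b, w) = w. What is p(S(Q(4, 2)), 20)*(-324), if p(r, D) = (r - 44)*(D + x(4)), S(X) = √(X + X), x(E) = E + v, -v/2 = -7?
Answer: 517104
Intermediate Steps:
v = 14 (v = -2*(-7) = 14)
x(E) = 14 + E (x(E) = E + 14 = 14 + E)
S(X) = √2*√X (S(X) = √(2*X) = √2*√X)
p(r, D) = (-44 + r)*(18 + D) (p(r, D) = (r - 44)*(D + (14 + 4)) = (-44 + r)*(D + 18) = (-44 + r)*(18 + D))
p(S(Q(4, 2)), 20)*(-324) = (-792 - 44*20 + 18*(√2*√2) + 20*(√2*√2))*(-324) = (-792 - 880 + 18*2 + 20*2)*(-324) = (-792 - 880 + 36 + 40)*(-324) = -1596*(-324) = 517104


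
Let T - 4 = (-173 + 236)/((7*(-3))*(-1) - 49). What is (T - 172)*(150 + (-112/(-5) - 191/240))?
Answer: -1869799/64 ≈ -29216.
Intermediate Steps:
T = 7/4 (T = 4 + (-173 + 236)/((7*(-3))*(-1) - 49) = 4 + 63/(-21*(-1) - 49) = 4 + 63/(21 - 49) = 4 + 63/(-28) = 4 + 63*(-1/28) = 4 - 9/4 = 7/4 ≈ 1.7500)
(T - 172)*(150 + (-112/(-5) - 191/240)) = (7/4 - 172)*(150 + (-112/(-5) - 191/240)) = -681*(150 + (-112*(-⅕) - 191*1/240))/4 = -681*(150 + (112/5 - 191/240))/4 = -681*(150 + 1037/48)/4 = -681/4*8237/48 = -1869799/64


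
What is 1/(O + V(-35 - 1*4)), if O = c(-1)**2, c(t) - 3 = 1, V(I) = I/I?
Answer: 1/17 ≈ 0.058824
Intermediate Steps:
V(I) = 1
c(t) = 4 (c(t) = 3 + 1 = 4)
O = 16 (O = 4**2 = 16)
1/(O + V(-35 - 1*4)) = 1/(16 + 1) = 1/17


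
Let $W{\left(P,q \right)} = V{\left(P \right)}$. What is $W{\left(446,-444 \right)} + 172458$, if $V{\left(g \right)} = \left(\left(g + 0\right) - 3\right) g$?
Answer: $370036$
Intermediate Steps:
$V{\left(g \right)} = g \left(-3 + g\right)$ ($V{\left(g \right)} = \left(g - 3\right) g = \left(-3 + g\right) g = g \left(-3 + g\right)$)
$W{\left(P,q \right)} = P \left(-3 + P\right)$
$W{\left(446,-444 \right)} + 172458 = 446 \left(-3 + 446\right) + 172458 = 446 \cdot 443 + 172458 = 197578 + 172458 = 370036$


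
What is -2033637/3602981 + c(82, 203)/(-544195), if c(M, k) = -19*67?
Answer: -1102108492402/1960724245295 ≈ -0.56209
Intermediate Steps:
c(M, k) = -1273
-2033637/3602981 + c(82, 203)/(-544195) = -2033637/3602981 - 1273/(-544195) = -2033637*1/3602981 - 1273*(-1/544195) = -2033637/3602981 + 1273/544195 = -1102108492402/1960724245295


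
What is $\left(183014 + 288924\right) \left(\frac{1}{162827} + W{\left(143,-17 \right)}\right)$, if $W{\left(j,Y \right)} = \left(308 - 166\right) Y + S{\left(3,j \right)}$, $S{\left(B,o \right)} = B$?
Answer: $- \frac{185271483206448}{162827} \approx -1.1378 \cdot 10^{9}$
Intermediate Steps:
$W{\left(j,Y \right)} = 3 + 142 Y$ ($W{\left(j,Y \right)} = \left(308 - 166\right) Y + 3 = 142 Y + 3 = 3 + 142 Y$)
$\left(183014 + 288924\right) \left(\frac{1}{162827} + W{\left(143,-17 \right)}\right) = \left(183014 + 288924\right) \left(\frac{1}{162827} + \left(3 + 142 \left(-17\right)\right)\right) = 471938 \left(\frac{1}{162827} + \left(3 - 2414\right)\right) = 471938 \left(\frac{1}{162827} - 2411\right) = 471938 \left(- \frac{392575896}{162827}\right) = - \frac{185271483206448}{162827}$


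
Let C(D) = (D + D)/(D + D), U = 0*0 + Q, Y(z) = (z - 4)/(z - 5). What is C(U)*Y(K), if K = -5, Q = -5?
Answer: 9/10 ≈ 0.90000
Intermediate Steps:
Y(z) = (-4 + z)/(-5 + z)
U = -5 (U = 0*0 - 5 = 0 - 5 = -5)
C(D) = 1 (C(D) = (2*D)/((2*D)) = (2*D)*(1/(2*D)) = 1)
C(U)*Y(K) = 1*((-4 - 5)/(-5 - 5)) = 1*(-9/(-10)) = 1*(-1/10*(-9)) = 1*(9/10) = 9/10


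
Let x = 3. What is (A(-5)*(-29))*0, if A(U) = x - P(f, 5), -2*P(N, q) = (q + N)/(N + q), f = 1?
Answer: 0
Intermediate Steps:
P(N, q) = -½ (P(N, q) = -(q + N)/(2*(N + q)) = -(N + q)/(2*(N + q)) = -½*1 = -½)
A(U) = 7/2 (A(U) = 3 - 1*(-½) = 3 + ½ = 7/2)
(A(-5)*(-29))*0 = ((7/2)*(-29))*0 = -203/2*0 = 0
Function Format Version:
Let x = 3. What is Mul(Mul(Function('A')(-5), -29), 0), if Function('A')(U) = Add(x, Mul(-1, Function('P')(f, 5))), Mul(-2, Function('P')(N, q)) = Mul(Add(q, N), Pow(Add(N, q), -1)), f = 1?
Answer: 0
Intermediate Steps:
Function('P')(N, q) = Rational(-1, 2) (Function('P')(N, q) = Mul(Rational(-1, 2), Mul(Add(q, N), Pow(Add(N, q), -1))) = Mul(Rational(-1, 2), Mul(Add(N, q), Pow(Add(N, q), -1))) = Mul(Rational(-1, 2), 1) = Rational(-1, 2))
Function('A')(U) = Rational(7, 2) (Function('A')(U) = Add(3, Mul(-1, Rational(-1, 2))) = Add(3, Rational(1, 2)) = Rational(7, 2))
Mul(Mul(Function('A')(-5), -29), 0) = Mul(Mul(Rational(7, 2), -29), 0) = Mul(Rational(-203, 2), 0) = 0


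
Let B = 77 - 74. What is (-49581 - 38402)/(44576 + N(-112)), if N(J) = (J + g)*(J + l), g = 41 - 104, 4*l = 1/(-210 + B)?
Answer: -10407132/7591129 ≈ -1.3710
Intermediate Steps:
B = 3
l = -1/828 (l = 1/(4*(-210 + 3)) = (¼)/(-207) = (¼)*(-1/207) = -1/828 ≈ -0.0012077)
g = -63
N(J) = (-63 + J)*(-1/828 + J) (N(J) = (J - 63)*(J - 1/828) = (-63 + J)*(-1/828 + J))
(-49581 - 38402)/(44576 + N(-112)) = (-49581 - 38402)/(44576 + (7/92 + (-112)² - 52165/828*(-112))) = -87983/(44576 + (7/92 + 12544 + 1460620/207)) = -87983/(44576 + 16228975/828) = -87983/53137903/828 = -87983*828/53137903 = -10407132/7591129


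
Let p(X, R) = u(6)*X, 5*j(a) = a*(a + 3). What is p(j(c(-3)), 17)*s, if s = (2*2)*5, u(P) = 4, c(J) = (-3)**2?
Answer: 1728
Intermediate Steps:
c(J) = 9
s = 20 (s = 4*5 = 20)
j(a) = a*(3 + a)/5 (j(a) = (a*(a + 3))/5 = (a*(3 + a))/5 = a*(3 + a)/5)
p(X, R) = 4*X
p(j(c(-3)), 17)*s = (4*((1/5)*9*(3 + 9)))*20 = (4*((1/5)*9*12))*20 = (4*(108/5))*20 = (432/5)*20 = 1728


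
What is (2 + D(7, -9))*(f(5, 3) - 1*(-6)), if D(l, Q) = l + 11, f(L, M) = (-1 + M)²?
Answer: 200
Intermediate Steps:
D(l, Q) = 11 + l
(2 + D(7, -9))*(f(5, 3) - 1*(-6)) = (2 + (11 + 7))*((-1 + 3)² - 1*(-6)) = (2 + 18)*(2² + 6) = 20*(4 + 6) = 20*10 = 200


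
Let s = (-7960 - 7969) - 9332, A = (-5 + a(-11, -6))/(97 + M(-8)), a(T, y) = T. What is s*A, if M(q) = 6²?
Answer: 404176/133 ≈ 3038.9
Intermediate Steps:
M(q) = 36
A = -16/133 (A = (-5 - 11)/(97 + 36) = -16/133 ≈ -0.12030)
s = -25261 (s = -15929 - 9332 = -25261)
s*A = -25261*(-16/133) = 404176/133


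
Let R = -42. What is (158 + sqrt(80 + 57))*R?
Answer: -6636 - 42*sqrt(137) ≈ -7127.6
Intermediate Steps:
(158 + sqrt(80 + 57))*R = (158 + sqrt(80 + 57))*(-42) = (158 + sqrt(137))*(-42) = -6636 - 42*sqrt(137)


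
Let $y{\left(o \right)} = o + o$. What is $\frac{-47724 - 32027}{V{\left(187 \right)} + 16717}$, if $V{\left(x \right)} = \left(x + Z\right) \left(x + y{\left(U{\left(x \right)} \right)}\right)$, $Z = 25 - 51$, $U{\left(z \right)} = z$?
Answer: $- \frac{79751}{107038} \approx -0.74507$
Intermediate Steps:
$y{\left(o \right)} = 2 o$
$Z = -26$ ($Z = 25 - 51 = -26$)
$V{\left(x \right)} = 3 x \left(-26 + x\right)$ ($V{\left(x \right)} = \left(x - 26\right) \left(x + 2 x\right) = \left(-26 + x\right) 3 x = 3 x \left(-26 + x\right)$)
$\frac{-47724 - 32027}{V{\left(187 \right)} + 16717} = \frac{-47724 - 32027}{3 \cdot 187 \left(-26 + 187\right) + 16717} = - \frac{79751}{3 \cdot 187 \cdot 161 + 16717} = - \frac{79751}{90321 + 16717} = - \frac{79751}{107038}$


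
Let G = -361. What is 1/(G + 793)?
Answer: 1/432 ≈ 0.0023148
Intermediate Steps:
1/(G + 793) = 1/(-361 + 793) = 1/432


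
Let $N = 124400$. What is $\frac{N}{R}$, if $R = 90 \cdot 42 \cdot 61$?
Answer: $\frac{6220}{11529} \approx 0.53951$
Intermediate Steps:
$R = 230580$ ($R = 3780 \cdot 61 = 230580$)
$\frac{N}{R} = \frac{124400}{230580} = 124400 \cdot \frac{1}{230580} = \frac{6220}{11529}$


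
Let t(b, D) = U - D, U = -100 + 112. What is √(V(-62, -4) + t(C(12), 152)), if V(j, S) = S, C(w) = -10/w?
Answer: 12*I ≈ 12.0*I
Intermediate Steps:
U = 12
t(b, D) = 12 - D
√(V(-62, -4) + t(C(12), 152)) = √(-4 + (12 - 1*152)) = √(-4 + (12 - 152)) = √(-4 - 140) = √(-144) = 12*I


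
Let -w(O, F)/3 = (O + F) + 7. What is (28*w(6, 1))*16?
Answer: -18816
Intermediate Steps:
w(O, F) = -21 - 3*F - 3*O (w(O, F) = -3*((O + F) + 7) = -3*((F + O) + 7) = -3*(7 + F + O) = -21 - 3*F - 3*O)
(28*w(6, 1))*16 = (28*(-21 - 3*1 - 3*6))*16 = (28*(-21 - 3 - 18))*16 = (28*(-42))*16 = -1176*16 = -18816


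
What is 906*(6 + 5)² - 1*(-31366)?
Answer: 140992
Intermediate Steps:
906*(6 + 5)² - 1*(-31366) = 906*11² + 31366 = 906*121 + 31366 = 109626 + 31366 = 140992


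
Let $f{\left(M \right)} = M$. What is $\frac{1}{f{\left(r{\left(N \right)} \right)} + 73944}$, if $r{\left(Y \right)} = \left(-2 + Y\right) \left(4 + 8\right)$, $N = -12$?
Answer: $\frac{1}{73776} \approx 1.3555 \cdot 10^{-5}$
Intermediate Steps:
$r{\left(Y \right)} = -24 + 12 Y$ ($r{\left(Y \right)} = \left(-2 + Y\right) 12 = -24 + 12 Y$)
$\frac{1}{f{\left(r{\left(N \right)} \right)} + 73944} = \frac{1}{\left(-24 + 12 \left(-12\right)\right) + 73944} = \frac{1}{\left(-24 - 144\right) + 73944} = \frac{1}{-168 + 73944} = \frac{1}{73776}$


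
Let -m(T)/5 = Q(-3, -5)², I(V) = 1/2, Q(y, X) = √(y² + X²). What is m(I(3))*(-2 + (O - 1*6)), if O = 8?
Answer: 0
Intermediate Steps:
Q(y, X) = √(X² + y²)
I(V) = ½ (I(V) = 1*(½) = ½)
m(T) = -170 (m(T) = -5*(√((-5)² + (-3)²))² = -5*(√(25 + 9))² = -5*(√34)² = -5*34 = -170)
m(I(3))*(-2 + (O - 1*6)) = -170*(-2 + (8 - 1*6)) = -170*(-2 + (8 - 6)) = -170*(-2 + 2) = -170*0 = 0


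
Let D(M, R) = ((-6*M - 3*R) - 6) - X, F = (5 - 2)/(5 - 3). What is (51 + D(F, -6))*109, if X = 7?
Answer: 5123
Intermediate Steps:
F = 3/2 ≈ 1.5000
D(M, R) = -13 - 6*M - 3*R (D(M, R) = ((-6*M - 3*R) - 6) - 1*7 = (-6 - 6*M - 3*R) - 7 = -13 - 6*M - 3*R)
(51 + D(F, -6))*109 = (51 + (-13 - 6*3/2 - 3*(-6)))*109 = (51 + (-13 - 9 + 18))*109 = (51 - 4)*109 = 47*109 = 5123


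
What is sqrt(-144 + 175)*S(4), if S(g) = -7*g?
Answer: -28*sqrt(31) ≈ -155.90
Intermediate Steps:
sqrt(-144 + 175)*S(4) = sqrt(-144 + 175)*(-7*4) = sqrt(31)*(-28) = -28*sqrt(31)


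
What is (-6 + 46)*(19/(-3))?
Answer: -760/3 ≈ -253.33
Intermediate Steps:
(-6 + 46)*(19/(-3)) = 40*(19*(-1/3)) = 40*(-19/3) = -760/3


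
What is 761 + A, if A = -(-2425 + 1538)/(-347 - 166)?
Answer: 389506/513 ≈ 759.27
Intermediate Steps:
A = -887/513 (A = -(-887)/(-513) = -(-887)*(-1)/513 = -1*887/513 = -887/513 ≈ -1.7290)
761 + A = 761 - 887/513 = 389506/513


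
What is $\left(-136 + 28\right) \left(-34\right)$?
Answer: $3672$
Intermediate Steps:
$\left(-136 + 28\right) \left(-34\right) = \left(-108\right) \left(-34\right) = 3672$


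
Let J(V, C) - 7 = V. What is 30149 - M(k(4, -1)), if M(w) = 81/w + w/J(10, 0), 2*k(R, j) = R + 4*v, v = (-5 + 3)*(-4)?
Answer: 1024877/34 ≈ 30143.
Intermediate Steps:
v = 8 (v = -2*(-4) = 8)
J(V, C) = 7 + V
k(R, j) = 16 + R/2 (k(R, j) = (R + 4*8)/2 = (R + 32)/2 = (32 + R)/2 = 16 + R/2)
M(w) = 81/w + w/17 (M(w) = 81/w + w/(7 + 10) = 81/w + w/17)
30149 - M(k(4, -1)) = 30149 - (81/(16 + (½)*4) + (16 + (½)*4)/17) = 30149 - (81/(16 + 2) + (16 + 2)/17) = 30149 - (81/18 + (1/17)*18) = 30149 - (81*(1/18) + 18/17) = 30149 - (9/2 + 18/17) = 30149 - 1*189/34 = 30149 - 189/34 = 1024877/34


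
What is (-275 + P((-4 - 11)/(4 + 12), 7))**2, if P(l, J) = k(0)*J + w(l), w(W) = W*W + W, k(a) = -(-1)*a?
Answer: 4958272225/65536 ≈ 75657.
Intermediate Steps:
k(a) = a
w(W) = W + W**2 (w(W) = W**2 + W = W + W**2)
P(l, J) = l*(1 + l) (P(l, J) = 0*J + l*(1 + l) = 0 + l*(1 + l) = l*(1 + l))
(-275 + P((-4 - 11)/(4 + 12), 7))**2 = (-275 + ((-4 - 11)/(4 + 12))*(1 + (-4 - 11)/(4 + 12)))**2 = (-275 + (-15/16)*(1 - 15/16))**2 = (-275 + (-15*1/16)*(1 - 15*1/16))**2 = (-275 - 15*(1 - 15/16)/16)**2 = (-275 - 15/16*1/16)**2 = (-275 - 15/256)**2 = (-70415/256)**2 = 4958272225/65536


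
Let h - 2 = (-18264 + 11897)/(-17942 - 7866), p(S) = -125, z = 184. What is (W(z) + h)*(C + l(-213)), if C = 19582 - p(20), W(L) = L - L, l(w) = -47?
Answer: 284986445/6452 ≈ 44170.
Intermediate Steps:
h = 57983/25808 (h = 2 + (-18264 + 11897)/(-17942 - 7866) = 2 - 6367/(-25808) = 2 - 6367*(-1/25808) = 2 + 6367/25808 = 57983/25808 ≈ 2.2467)
W(L) = 0
C = 19707 (C = 19582 - 1*(-125) = 19582 + 125 = 19707)
(W(z) + h)*(C + l(-213)) = (0 + 57983/25808)*(19707 - 47) = (57983/25808)*19660 = 284986445/6452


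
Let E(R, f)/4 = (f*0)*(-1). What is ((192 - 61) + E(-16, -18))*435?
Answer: 56985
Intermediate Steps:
E(R, f) = 0 (E(R, f) = 4*((f*0)*(-1)) = 4*(0*(-1)) = 4*0 = 0)
((192 - 61) + E(-16, -18))*435 = ((192 - 61) + 0)*435 = (131 + 0)*435 = 131*435 = 56985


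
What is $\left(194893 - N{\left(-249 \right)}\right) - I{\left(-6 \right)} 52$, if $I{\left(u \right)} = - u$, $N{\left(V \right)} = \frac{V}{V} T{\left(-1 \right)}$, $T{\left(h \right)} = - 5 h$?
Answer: $194576$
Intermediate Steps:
$N{\left(V \right)} = 5$ ($N{\left(V \right)} = \frac{V}{V} \left(\left(-5\right) \left(-1\right)\right) = 1 \cdot 5 = 5$)
$\left(194893 - N{\left(-249 \right)}\right) - I{\left(-6 \right)} 52 = \left(194893 - 5\right) - \left(-1\right) \left(-6\right) 52 = \left(194893 - 5\right) - 6 \cdot 52 = 194888 - 312 = 194576$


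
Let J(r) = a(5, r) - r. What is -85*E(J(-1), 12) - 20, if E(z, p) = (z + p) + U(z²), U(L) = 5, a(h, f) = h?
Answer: -1975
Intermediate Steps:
J(r) = 5 - r
E(z, p) = 5 + p + z (E(z, p) = (z + p) + 5 = (p + z) + 5 = 5 + p + z)
-85*E(J(-1), 12) - 20 = -85*(5 + 12 + (5 - 1*(-1))) - 20 = -85*(5 + 12 + (5 + 1)) - 20 = -85*(5 + 12 + 6) - 20 = -85*23 - 20 = -1955 - 20 = -1975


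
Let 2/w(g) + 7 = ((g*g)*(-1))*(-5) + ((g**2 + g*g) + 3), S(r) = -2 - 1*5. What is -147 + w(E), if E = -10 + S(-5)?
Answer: -296791/2019 ≈ -147.00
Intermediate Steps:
S(r) = -7 (S(r) = -2 - 5 = -7)
E = -17 (E = -10 - 7 = -17)
w(g) = 2/(-4 + 7*g**2) (w(g) = 2/(-7 + (((g*g)*(-1))*(-5) + ((g**2 + g*g) + 3))) = 2/(-7 + ((g**2*(-1))*(-5) + ((g**2 + g**2) + 3))) = 2/(-7 + (-g**2*(-5) + (2*g**2 + 3))) = 2/(-7 + (5*g**2 + (3 + 2*g**2))) = 2/(-7 + (3 + 7*g**2)) = 2/(-4 + 7*g**2))
-147 + w(E) = -147 + 2/(-4 + 7*(-17)**2) = -147 + 2/(-4 + 7*289) = -147 + 2/(-4 + 2023) = -147 + 2/2019 = -296791/2019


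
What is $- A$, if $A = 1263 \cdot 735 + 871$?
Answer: $-929176$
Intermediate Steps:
$A = 929176$ ($A = 928305 + 871 = 929176$)
$- A = \left(-1\right) 929176 = -929176$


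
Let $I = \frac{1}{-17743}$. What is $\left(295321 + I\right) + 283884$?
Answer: $\frac{10276834314}{17743} \approx 5.7921 \cdot 10^{5}$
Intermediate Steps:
$I = - \frac{1}{17743} \approx -5.636 \cdot 10^{-5}$
$\left(295321 + I\right) + 283884 = \left(295321 - \frac{1}{17743}\right) + 283884 = \frac{5239880502}{17743} + 283884 = \frac{10276834314}{17743}$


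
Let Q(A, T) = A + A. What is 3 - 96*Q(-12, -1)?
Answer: 2307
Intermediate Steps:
Q(A, T) = 2*A
3 - 96*Q(-12, -1) = 3 - 192*(-12) = 3 - 96*(-24) = 3 + 2304 = 2307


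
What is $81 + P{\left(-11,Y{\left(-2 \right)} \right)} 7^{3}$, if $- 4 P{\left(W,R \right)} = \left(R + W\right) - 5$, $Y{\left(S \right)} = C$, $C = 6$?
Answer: $\frac{1877}{2} \approx 938.5$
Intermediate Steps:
$Y{\left(S \right)} = 6$
$P{\left(W,R \right)} = \frac{5}{4} - \frac{R}{4} - \frac{W}{4}$ ($P{\left(W,R \right)} = - \frac{\left(R + W\right) - 5}{4} = - \frac{-5 + R + W}{4} = \frac{5}{4} - \frac{R}{4} - \frac{W}{4}$)
$81 + P{\left(-11,Y{\left(-2 \right)} \right)} 7^{3} = 81 + \left(\frac{5}{4} - \frac{3}{2} - - \frac{11}{4}\right) 7^{3} = 81 + \left(\frac{5}{4} - \frac{3}{2} + \frac{11}{4}\right) 343 = 81 + \frac{5}{2} \cdot 343 = 81 + \frac{1715}{2} = \frac{1877}{2}$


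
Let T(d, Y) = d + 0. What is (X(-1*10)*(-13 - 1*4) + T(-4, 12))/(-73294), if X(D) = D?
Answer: -83/36647 ≈ -0.0022648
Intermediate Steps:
T(d, Y) = d
(X(-1*10)*(-13 - 1*4) + T(-4, 12))/(-73294) = ((-1*10)*(-13 - 1*4) - 4)/(-73294) = (-10*(-13 - 4) - 4)*(-1/73294) = (-10*(-17) - 4)*(-1/73294) = (170 - 4)*(-1/73294) = 166*(-1/73294) = -83/36647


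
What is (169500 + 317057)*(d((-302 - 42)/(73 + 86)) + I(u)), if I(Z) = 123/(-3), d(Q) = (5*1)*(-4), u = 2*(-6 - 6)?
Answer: -29679977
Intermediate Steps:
u = -24 (u = 2*(-12) = -24)
d(Q) = -20 (d(Q) = 5*(-4) = -20)
I(Z) = -41 (I(Z) = 123*(-1/3) = -41)
(169500 + 317057)*(d((-302 - 42)/(73 + 86)) + I(u)) = (169500 + 317057)*(-20 - 41) = 486557*(-61) = -29679977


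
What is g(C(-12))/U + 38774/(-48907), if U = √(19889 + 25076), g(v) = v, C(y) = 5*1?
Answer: -38774/48907 + √85/391 ≈ -0.76923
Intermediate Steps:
C(y) = 5
U = 23*√85 (U = √44965 = 23*√85 ≈ 212.05)
g(C(-12))/U + 38774/(-48907) = 5/((23*√85)) + 38774/(-48907) = 5*(√85/1955) + 38774*(-1/48907) = √85/391 - 38774/48907 = -38774/48907 + √85/391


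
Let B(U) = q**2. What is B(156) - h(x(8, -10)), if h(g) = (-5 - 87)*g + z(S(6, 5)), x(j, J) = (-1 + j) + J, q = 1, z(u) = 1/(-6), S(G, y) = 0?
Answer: -1649/6 ≈ -274.83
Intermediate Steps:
z(u) = -1/6
x(j, J) = -1 + J + j
B(U) = 1 (B(U) = 1**2 = 1)
h(g) = -1/6 - 92*g (h(g) = (-5 - 87)*g - 1/6 = -92*g - 1/6 = -1/6 - 92*g)
B(156) - h(x(8, -10)) = 1 - (-1/6 - 92*(-1 - 10 + 8)) = 1 - (-1/6 - 92*(-3)) = 1 - (-1/6 + 276) = 1 - 1*1655/6 = 1 - 1655/6 = -1649/6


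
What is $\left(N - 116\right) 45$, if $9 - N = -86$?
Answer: $-945$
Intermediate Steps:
$N = 95$ ($N = 9 - -86 = 9 + 86 = 95$)
$\left(N - 116\right) 45 = \left(95 - 116\right) 45 = \left(-21\right) 45 = -945$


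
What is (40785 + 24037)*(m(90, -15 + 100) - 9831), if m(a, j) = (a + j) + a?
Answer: -620087252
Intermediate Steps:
m(a, j) = j + 2*a
(40785 + 24037)*(m(90, -15 + 100) - 9831) = (40785 + 24037)*(((-15 + 100) + 2*90) - 9831) = 64822*((85 + 180) - 9831) = 64822*(265 - 9831) = 64822*(-9566) = -620087252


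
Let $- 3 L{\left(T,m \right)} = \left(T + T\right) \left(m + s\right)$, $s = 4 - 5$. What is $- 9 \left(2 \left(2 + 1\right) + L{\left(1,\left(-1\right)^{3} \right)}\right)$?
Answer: $-66$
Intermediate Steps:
$s = -1$ ($s = 4 - 5 = -1$)
$L{\left(T,m \right)} = - \frac{2 T \left(-1 + m\right)}{3}$ ($L{\left(T,m \right)} = - \frac{\left(T + T\right) \left(m - 1\right)}{3} = - \frac{2 T \left(-1 + m\right)}{3}$)
$- 9 \left(2 \left(2 + 1\right) + L{\left(1,\left(-1\right)^{3} \right)}\right) = - 9 \left(2 \left(2 + 1\right) + \frac{2}{3} \cdot 1 \left(1 - \left(-1\right)^{3}\right)\right) = - 9 \left(2 \cdot 3 + \frac{2}{3} \cdot 1 \left(1 - -1\right)\right) = - 9 \left(6 + \frac{2}{3} \cdot 1 \left(1 + 1\right)\right) = - 9 \left(6 + \frac{2}{3} \cdot 1 \cdot 2\right) = - 9 \left(6 + \frac{4}{3}\right) = \left(-9\right) \frac{22}{3} = -66$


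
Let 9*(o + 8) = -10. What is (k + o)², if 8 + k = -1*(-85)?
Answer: 373321/81 ≈ 4608.9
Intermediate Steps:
k = 77 (k = -8 - 1*(-85) = -8 + 85 = 77)
o = -82/9 (o = -8 + (⅑)*(-10) = -8 - 10/9 = -82/9 ≈ -9.1111)
(k + o)² = (77 - 82/9)² = (611/9)² = 373321/81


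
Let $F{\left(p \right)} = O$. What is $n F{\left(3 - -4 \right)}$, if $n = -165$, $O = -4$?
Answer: $660$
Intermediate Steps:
$F{\left(p \right)} = -4$
$n F{\left(3 - -4 \right)} = \left(-165\right) \left(-4\right) = 660$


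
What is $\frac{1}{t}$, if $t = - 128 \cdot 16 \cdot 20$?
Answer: $- \frac{1}{40960} \approx -2.4414 \cdot 10^{-5}$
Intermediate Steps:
$t = -40960$ ($t = \left(-128\right) 320 = -40960$)
$\frac{1}{t} = \frac{1}{-40960} = - \frac{1}{40960}$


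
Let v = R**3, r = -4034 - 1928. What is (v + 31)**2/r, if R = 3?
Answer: -1682/2981 ≈ -0.56424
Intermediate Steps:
r = -5962
v = 27 (v = 3**3 = 27)
(v + 31)**2/r = (27 + 31)**2/(-5962) = 58**2*(-1/5962) = 3364*(-1/5962) = -1682/2981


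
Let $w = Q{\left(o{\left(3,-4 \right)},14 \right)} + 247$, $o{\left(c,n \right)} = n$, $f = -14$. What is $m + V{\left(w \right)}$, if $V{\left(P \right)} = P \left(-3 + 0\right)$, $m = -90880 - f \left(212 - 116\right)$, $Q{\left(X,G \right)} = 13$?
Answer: $-90316$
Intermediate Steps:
$w = 260$ ($w = 13 + 247 = 260$)
$m = -89536$ ($m = -90880 - - 14 \left(212 - 116\right) = -90880 - \left(-14\right) 96 = -90880 - -1344 = -90880 + 1344 = -89536$)
$V{\left(P \right)} = - 3 P$ ($V{\left(P \right)} = P \left(-3\right) = - 3 P$)
$m + V{\left(w \right)} = -89536 - 780 = -90316$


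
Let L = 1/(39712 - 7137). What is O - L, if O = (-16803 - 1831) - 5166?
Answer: -775285001/32575 ≈ -23800.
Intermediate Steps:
L = 1/32575 ≈ 3.0698e-5
O = -23800 (O = -18634 - 5166 = -23800)
O - L = -23800 - 1*1/32575 = -23800 - 1/32575 = -775285001/32575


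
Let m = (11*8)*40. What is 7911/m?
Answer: 7911/3520 ≈ 2.2474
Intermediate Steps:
m = 3520 (m = 88*40 = 3520)
7911/m = 7911/3520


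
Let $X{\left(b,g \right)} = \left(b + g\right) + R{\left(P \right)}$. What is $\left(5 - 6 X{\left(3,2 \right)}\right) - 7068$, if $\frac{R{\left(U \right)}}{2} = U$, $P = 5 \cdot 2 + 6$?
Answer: $-7285$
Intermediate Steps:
$P = 16$ ($P = 10 + 6 = 16$)
$R{\left(U \right)} = 2 U$
$X{\left(b,g \right)} = 32 + b + g$ ($X{\left(b,g \right)} = \left(b + g\right) + 2 \cdot 16 = \left(b + g\right) + 32 = 32 + b + g$)
$\left(5 - 6 X{\left(3,2 \right)}\right) - 7068 = \left(5 - 6 \left(32 + 3 + 2\right)\right) - 7068 = \left(5 - 222\right) - 7068 = -217 - 7068 = -7285$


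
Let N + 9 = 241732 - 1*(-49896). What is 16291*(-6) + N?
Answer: 193873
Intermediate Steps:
N = 291619 (N = -9 + (241732 - 1*(-49896)) = -9 + (241732 + 49896) = -9 + 291628 = 291619)
16291*(-6) + N = 16291*(-6) + 291619 = -97746 + 291619 = 193873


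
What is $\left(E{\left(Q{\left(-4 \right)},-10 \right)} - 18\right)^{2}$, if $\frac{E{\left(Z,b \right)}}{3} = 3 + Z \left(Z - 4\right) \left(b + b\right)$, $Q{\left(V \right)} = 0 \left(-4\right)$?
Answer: $81$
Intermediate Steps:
$Q{\left(V \right)} = 0$
$E{\left(Z,b \right)} = 9 + 6 Z b \left(-4 + Z\right)$ ($E{\left(Z,b \right)} = 3 \left(3 + Z \left(Z - 4\right) \left(b + b\right)\right) = 3 \left(3 + Z \left(-4 + Z\right) 2 b\right) = 3 \left(3 + Z 2 b \left(-4 + Z\right)\right) = 3 \left(3 + 2 Z b \left(-4 + Z\right)\right) = 9 + 6 Z b \left(-4 + Z\right)$)
$\left(E{\left(Q{\left(-4 \right)},-10 \right)} - 18\right)^{2} = \left(\left(9 - 0 \left(-10\right) + 6 \left(-10\right) 0^{2}\right) - 18\right)^{2} = \left(\left(9 + 0 + 6 \left(-10\right) 0\right) - 18\right)^{2} = \left(\left(9 + 0 + 0\right) - 18\right)^{2} = \left(9 - 18\right)^{2} = \left(-9\right)^{2} = 81$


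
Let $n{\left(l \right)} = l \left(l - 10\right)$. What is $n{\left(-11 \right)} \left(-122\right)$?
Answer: $-28182$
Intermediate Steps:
$n{\left(l \right)} = l \left(-10 + l\right)$
$n{\left(-11 \right)} \left(-122\right) = - 11 \left(-10 - 11\right) \left(-122\right) = \left(-11\right) \left(-21\right) \left(-122\right) = 231 \left(-122\right) = -28182$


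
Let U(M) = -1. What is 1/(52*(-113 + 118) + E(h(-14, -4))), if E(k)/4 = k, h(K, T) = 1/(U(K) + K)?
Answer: 15/3896 ≈ 0.0038501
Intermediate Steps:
h(K, T) = 1/(-1 + K)
E(k) = 4*k
1/(52*(-113 + 118) + E(h(-14, -4))) = 1/(52*(-113 + 118) + 4/(-1 - 14)) = 1/(52*5 + 4/(-15)) = 1/(260 + 4*(-1/15)) = 1/(260 - 4/15) = 1/(3896/15) = 15/3896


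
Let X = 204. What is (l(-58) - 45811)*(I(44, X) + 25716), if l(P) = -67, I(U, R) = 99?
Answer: -1184340570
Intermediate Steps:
(l(-58) - 45811)*(I(44, X) + 25716) = (-67 - 45811)*(99 + 25716) = -45878*25815 = -1184340570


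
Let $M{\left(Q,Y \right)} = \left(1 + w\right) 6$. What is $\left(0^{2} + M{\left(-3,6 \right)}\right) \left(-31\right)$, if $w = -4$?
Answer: $558$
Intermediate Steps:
$M{\left(Q,Y \right)} = -18$ ($M{\left(Q,Y \right)} = \left(1 - 4\right) 6 = \left(-3\right) 6 = -18$)
$\left(0^{2} + M{\left(-3,6 \right)}\right) \left(-31\right) = \left(0^{2} - 18\right) \left(-31\right) = \left(0 - 18\right) \left(-31\right) = \left(-18\right) \left(-31\right) = 558$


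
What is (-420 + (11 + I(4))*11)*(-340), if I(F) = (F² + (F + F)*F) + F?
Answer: -92820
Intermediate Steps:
I(F) = F + 3*F² (I(F) = (F² + (2*F)*F) + F = (F² + 2*F²) + F = 3*F² + F = F + 3*F²)
(-420 + (11 + I(4))*11)*(-340) = (-420 + (11 + 4*(1 + 3*4))*11)*(-340) = (-420 + (11 + 4*(1 + 12))*11)*(-340) = (-420 + (11 + 4*13)*11)*(-340) = (-420 + (11 + 52)*11)*(-340) = (-420 + 63*11)*(-340) = (-420 + 693)*(-340) = 273*(-340) = -92820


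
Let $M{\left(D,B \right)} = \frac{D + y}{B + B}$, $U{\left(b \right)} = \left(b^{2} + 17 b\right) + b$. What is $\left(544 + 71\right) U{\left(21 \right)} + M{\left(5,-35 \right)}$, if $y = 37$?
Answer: $\frac{2518422}{5} \approx 5.0368 \cdot 10^{5}$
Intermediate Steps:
$U{\left(b \right)} = b^{2} + 18 b$
$M{\left(D,B \right)} = \frac{37 + D}{2 B}$ ($M{\left(D,B \right)} = \frac{D + 37}{B + B} = \frac{37 + D}{2 B}$)
$\left(544 + 71\right) U{\left(21 \right)} + M{\left(5,-35 \right)} = \left(544 + 71\right) 21 \left(18 + 21\right) + \frac{37 + 5}{2 \left(-35\right)} = 615 \cdot 21 \cdot 39 + \frac{1}{2} \left(- \frac{1}{35}\right) 42 = 615 \cdot 819 - \frac{3}{5} = 503685 - \frac{3}{5} = \frac{2518422}{5}$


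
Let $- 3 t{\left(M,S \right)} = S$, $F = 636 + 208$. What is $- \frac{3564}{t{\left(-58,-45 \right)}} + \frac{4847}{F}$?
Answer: $- \frac{978437}{4220} \approx -231.86$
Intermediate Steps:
$F = 844$
$t{\left(M,S \right)} = - \frac{S}{3}$
$- \frac{3564}{t{\left(-58,-45 \right)}} + \frac{4847}{F} = - \frac{3564}{\left(- \frac{1}{3}\right) \left(-45\right)} + \frac{4847}{844} = - \frac{3564}{15} + 4847 \cdot \frac{1}{844} = \left(-3564\right) \frac{1}{15} + \frac{4847}{844} = - \frac{1188}{5} + \frac{4847}{844} = - \frac{978437}{4220}$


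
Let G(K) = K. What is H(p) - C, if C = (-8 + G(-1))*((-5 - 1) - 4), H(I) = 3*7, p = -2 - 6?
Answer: -69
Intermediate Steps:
p = -8
H(I) = 21
C = 90 (C = (-8 - 1)*((-5 - 1) - 4) = -9*(-6 - 4) = -9*(-10) = 90)
H(p) - C = 21 - 1*90 = 21 - 90 = -69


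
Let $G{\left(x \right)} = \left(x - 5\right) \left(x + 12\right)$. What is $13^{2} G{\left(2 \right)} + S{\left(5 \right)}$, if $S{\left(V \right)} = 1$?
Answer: $-7097$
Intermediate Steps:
$G{\left(x \right)} = \left(-5 + x\right) \left(12 + x\right)$
$13^{2} G{\left(2 \right)} + S{\left(5 \right)} = 13^{2} \left(-60 + 2^{2} + 7 \cdot 2\right) + 1 = 169 \left(-60 + 4 + 14\right) + 1 = 169 \left(-42\right) + 1 = -7098 + 1 = -7097$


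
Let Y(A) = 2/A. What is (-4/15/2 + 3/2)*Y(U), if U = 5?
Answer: 41/75 ≈ 0.54667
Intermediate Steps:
(-4/15/2 + 3/2)*Y(U) = (-4/15/2 + 3/2)*(2/5) = (-4*1/15*(½) + 3*(½))*(2*(⅕)) = (-4/15*½ + 3/2)*(⅖) = (-2/15 + 3/2)*(⅖) = (41/30)*(⅖) = 41/75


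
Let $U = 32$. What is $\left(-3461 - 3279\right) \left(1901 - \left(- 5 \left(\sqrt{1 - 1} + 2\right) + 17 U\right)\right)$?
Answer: $-9213580$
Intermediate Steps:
$\left(-3461 - 3279\right) \left(1901 - \left(- 5 \left(\sqrt{1 - 1} + 2\right) + 17 U\right)\right) = \left(-3461 - 3279\right) \left(1901 + \left(5 \left(\sqrt{1 - 1} + 2\right) - 544\right)\right) = - 6740 \left(1901 - \left(544 - 5 \left(\sqrt{0} + 2\right)\right)\right) = - 6740 \left(1901 - \left(544 - 5 \left(0 + 2\right)\right)\right) = - 6740 \left(1901 + \left(5 \cdot 2 - 544\right)\right) = - 6740 \left(1901 + \left(10 - 544\right)\right) = - 6740 \left(1901 - 534\right) = \left(-6740\right) 1367 = -9213580$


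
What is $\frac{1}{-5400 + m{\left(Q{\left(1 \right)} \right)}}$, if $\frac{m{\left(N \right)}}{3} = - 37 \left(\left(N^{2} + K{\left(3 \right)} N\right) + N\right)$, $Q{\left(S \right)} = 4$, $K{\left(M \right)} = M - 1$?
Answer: $- \frac{1}{8508} \approx -0.00011754$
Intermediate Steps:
$K{\left(M \right)} = -1 + M$ ($K{\left(M \right)} = M - 1 = -1 + M$)
$m{\left(N \right)} = - 333 N - 111 N^{2}$ ($m{\left(N \right)} = 3 \left(- 37 \left(\left(N^{2} + \left(-1 + 3\right) N\right) + N\right)\right) = 3 \left(- 37 \left(\left(N^{2} + 2 N\right) + N\right)\right) = 3 \left(- 37 \left(N^{2} + 3 N\right)\right) = 3 \left(- 111 N - 37 N^{2}\right) = - 333 N - 111 N^{2}$)
$\frac{1}{-5400 + m{\left(Q{\left(1 \right)} \right)}} = \frac{1}{-5400 - 444 \left(3 + 4\right)} = \frac{1}{-5400 - 444 \cdot 7} = \frac{1}{-5400 - 3108} = \frac{1}{-8508} = - \frac{1}{8508}$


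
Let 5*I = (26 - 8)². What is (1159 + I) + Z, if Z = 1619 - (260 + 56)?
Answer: 12634/5 ≈ 2526.8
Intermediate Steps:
I = 324/5 (I = (26 - 8)²/5 = (⅕)*18² = (⅕)*324 = 324/5 ≈ 64.800)
Z = 1303 (Z = 1619 - 1*316 = 1619 - 316 = 1303)
(1159 + I) + Z = (1159 + 324/5) + 1303 = 6119/5 + 1303 = 12634/5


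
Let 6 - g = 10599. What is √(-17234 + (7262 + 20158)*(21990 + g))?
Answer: √312488506 ≈ 17677.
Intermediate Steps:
g = -10593 (g = 6 - 1*10599 = 6 - 10599 = -10593)
√(-17234 + (7262 + 20158)*(21990 + g)) = √(-17234 + (7262 + 20158)*(21990 - 10593)) = √(-17234 + 27420*11397) = √(-17234 + 312505740) = √312488506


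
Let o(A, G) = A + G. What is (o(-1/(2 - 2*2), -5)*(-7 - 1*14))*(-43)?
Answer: -8127/2 ≈ -4063.5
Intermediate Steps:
(o(-1/(2 - 2*2), -5)*(-7 - 1*14))*(-43) = ((-1/(2 - 2*2) - 5)*(-7 - 1*14))*(-43) = ((-1/(2 - 4) - 5)*(-7 - 14))*(-43) = ((-1/(-2) - 5)*(-21))*(-43) = ((-1*(-½) - 5)*(-21))*(-43) = ((½ - 5)*(-21))*(-43) = -9/2*(-21)*(-43) = (189/2)*(-43) = -8127/2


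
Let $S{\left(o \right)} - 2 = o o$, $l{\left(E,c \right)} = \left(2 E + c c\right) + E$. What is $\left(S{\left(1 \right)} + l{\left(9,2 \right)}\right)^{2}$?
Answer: $1156$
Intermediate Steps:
$l{\left(E,c \right)} = c^{2} + 3 E$ ($l{\left(E,c \right)} = \left(2 E + c^{2}\right) + E = \left(c^{2} + 2 E\right) + E = c^{2} + 3 E$)
$S{\left(o \right)} = 2 + o^{2}$ ($S{\left(o \right)} = 2 + o o = 2 + o^{2}$)
$\left(S{\left(1 \right)} + l{\left(9,2 \right)}\right)^{2} = \left(\left(2 + 1^{2}\right) + \left(2^{2} + 3 \cdot 9\right)\right)^{2} = \left(\left(2 + 1\right) + \left(4 + 27\right)\right)^{2} = \left(3 + 31\right)^{2} = 34^{2} = 1156$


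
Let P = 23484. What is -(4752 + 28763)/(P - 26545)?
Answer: 33515/3061 ≈ 10.949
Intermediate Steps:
-(4752 + 28763)/(P - 26545) = -(4752 + 28763)/(23484 - 26545) = -33515/(-3061) = -33515*(-1)/3061 = -1*(-33515/3061) = 33515/3061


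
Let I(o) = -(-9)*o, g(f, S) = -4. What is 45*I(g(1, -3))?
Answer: -1620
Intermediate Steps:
I(o) = 9*o
45*I(g(1, -3)) = 45*(9*(-4)) = 45*(-36) = -1620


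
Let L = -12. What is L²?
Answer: 144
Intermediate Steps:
L² = (-12)² = 144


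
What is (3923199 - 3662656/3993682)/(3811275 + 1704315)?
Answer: 7834002783031/11013756251190 ≈ 0.71129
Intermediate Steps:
(3923199 - 3662656/3993682)/(3811275 + 1704315) = (3923199 - 3662656*1/3993682)/5515590 = (3923199 - 1831328/1996841)*(1/5515590) = (7834002783031/1996841)*(1/5515590) = 7834002783031/11013756251190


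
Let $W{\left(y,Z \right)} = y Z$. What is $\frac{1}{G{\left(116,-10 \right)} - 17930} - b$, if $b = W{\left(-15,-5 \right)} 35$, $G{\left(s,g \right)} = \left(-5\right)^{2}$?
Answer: $- \frac{47000626}{17905} \approx -2625.0$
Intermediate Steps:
$G{\left(s,g \right)} = 25$
$W{\left(y,Z \right)} = Z y$
$b = 2625$ ($b = \left(-5\right) \left(-15\right) 35 = 75 \cdot 35 = 2625$)
$\frac{1}{G{\left(116,-10 \right)} - 17930} - b = \frac{1}{25 - 17930} - 2625 = \frac{1}{-17905} - 2625 = - \frac{1}{17905} - 2625 = - \frac{47000626}{17905}$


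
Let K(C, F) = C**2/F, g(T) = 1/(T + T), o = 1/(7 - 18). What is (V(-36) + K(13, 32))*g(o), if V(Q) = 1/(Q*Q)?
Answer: -150601/5184 ≈ -29.051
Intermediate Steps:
o = -1/11 (o = 1/(-11) = -1/11 ≈ -0.090909)
V(Q) = Q**(-2) (V(Q) = 1/(Q**2) = Q**(-2))
g(T) = 1/(2*T)
(V(-36) + K(13, 32))*g(o) = ((-36)**(-2) + 13**2/32)*(1/(2*(-1/11))) = (1/1296 + 169*(1/32))*((1/2)*(-11)) = (1/1296 + 169/32)*(-11/2) = (13691/2592)*(-11/2) = -150601/5184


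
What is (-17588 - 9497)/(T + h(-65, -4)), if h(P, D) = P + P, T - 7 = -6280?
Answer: 27085/6403 ≈ 4.2300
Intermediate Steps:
T = -6273 (T = 7 - 6280 = -6273)
h(P, D) = 2*P
(-17588 - 9497)/(T + h(-65, -4)) = (-17588 - 9497)/(-6273 + 2*(-65)) = -27085/(-6273 - 130) = -27085/(-6403) = -27085*(-1/6403) = 27085/6403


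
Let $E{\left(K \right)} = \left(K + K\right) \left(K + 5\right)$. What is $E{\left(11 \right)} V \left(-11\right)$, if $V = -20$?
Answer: $77440$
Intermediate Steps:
$E{\left(K \right)} = 2 K \left(5 + K\right)$
$E{\left(11 \right)} V \left(-11\right) = 2 \cdot 11 \left(5 + 11\right) \left(-20\right) \left(-11\right) = 2 \cdot 11 \cdot 16 \left(-20\right) \left(-11\right) = 352 \left(-20\right) \left(-11\right) = \left(-7040\right) \left(-11\right) = 77440$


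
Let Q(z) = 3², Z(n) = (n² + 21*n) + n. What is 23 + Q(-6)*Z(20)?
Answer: 7583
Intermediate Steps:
Z(n) = n² + 22*n
Q(z) = 9
23 + Q(-6)*Z(20) = 23 + 9*(20*(22 + 20)) = 23 + 9*(20*42) = 23 + 9*840 = 23 + 7560 = 7583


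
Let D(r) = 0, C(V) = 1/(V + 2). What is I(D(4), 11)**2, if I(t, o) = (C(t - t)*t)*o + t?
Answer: 0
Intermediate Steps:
C(V) = 1/(2 + V)
I(t, o) = t + o*t/2 (I(t, o) = (t/(2 + (t - t)))*o + t = (t/(2 + 0))*o + t = (t/2)*o + t = o*t/2 + t = t + o*t/2)
I(D(4), 11)**2 = ((1/2)*0*(2 + 11))**2 = ((1/2)*0*13)**2 = 0**2 = 0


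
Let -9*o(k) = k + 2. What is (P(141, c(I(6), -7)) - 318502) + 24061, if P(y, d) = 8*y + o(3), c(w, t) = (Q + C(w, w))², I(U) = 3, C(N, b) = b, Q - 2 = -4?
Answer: -2639822/9 ≈ -2.9331e+5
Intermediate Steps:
Q = -2 (Q = 2 - 4 = -2)
o(k) = -2/9 - k/9 (o(k) = -(k + 2)/9 = -(2 + k)/9 = -2/9 - k/9)
c(w, t) = (-2 + w)²
P(y, d) = -5/9 + 8*y (P(y, d) = 8*y + (-2/9 - ⅑*3) = 8*y + (-2/9 - ⅓) = 8*y - 5/9 = -5/9 + 8*y)
(P(141, c(I(6), -7)) - 318502) + 24061 = ((-5/9 + 8*141) - 318502) + 24061 = ((-5/9 + 1128) - 318502) + 24061 = (10147/9 - 318502) + 24061 = -2856371/9 + 24061 = -2639822/9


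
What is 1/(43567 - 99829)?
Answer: -1/56262 ≈ -1.7774e-5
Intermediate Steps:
1/(43567 - 99829) = 1/(-56262) = -1/56262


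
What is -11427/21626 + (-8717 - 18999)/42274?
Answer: -541225607/457108762 ≈ -1.1840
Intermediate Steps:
-11427/21626 + (-8717 - 18999)/42274 = -11427*1/21626 - 27716*1/42274 = -11427/21626 - 13858/21137 = -541225607/457108762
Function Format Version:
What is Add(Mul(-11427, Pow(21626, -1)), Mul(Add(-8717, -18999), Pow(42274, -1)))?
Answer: Rational(-541225607, 457108762) ≈ -1.1840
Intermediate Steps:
Add(Mul(-11427, Pow(21626, -1)), Mul(Add(-8717, -18999), Pow(42274, -1))) = Add(Mul(-11427, Rational(1, 21626)), Mul(-27716, Rational(1, 42274))) = Add(Rational(-11427, 21626), Rational(-13858, 21137)) = Rational(-541225607, 457108762)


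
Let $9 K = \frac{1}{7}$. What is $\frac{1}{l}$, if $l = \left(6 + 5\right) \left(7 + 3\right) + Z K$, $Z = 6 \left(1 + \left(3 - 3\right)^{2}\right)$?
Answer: $\frac{21}{2312} \approx 0.009083$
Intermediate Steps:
$K = \frac{1}{63}$ ($K = \frac{1}{9 \cdot 7} = \frac{1}{9} \cdot \frac{1}{7} = \frac{1}{63} \approx 0.015873$)
$Z = 6$ ($Z = 6 \left(1 + 0^{2}\right) = 6 \left(1 + 0\right) = 6 \cdot 1 = 6$)
$l = \frac{2312}{21}$ ($l = \left(6 + 5\right) \left(7 + 3\right) + 6 \cdot \frac{1}{63} = 11 \cdot 10 + \frac{2}{21} = 110 + \frac{2}{21} = \frac{2312}{21} \approx 110.1$)
$\frac{1}{l} = \frac{1}{\frac{2312}{21}} = \frac{21}{2312}$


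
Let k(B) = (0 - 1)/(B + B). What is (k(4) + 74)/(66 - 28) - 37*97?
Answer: -1090465/304 ≈ -3587.1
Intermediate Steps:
k(B) = -1/(2*B)
(k(4) + 74)/(66 - 28) - 37*97 = (-½/4 + 74)/(66 - 28) - 37*97 = (-½*¼ + 74)/38 - 3589 = (-⅛ + 74)*(1/38) - 3589 = (591/8)*(1/38) - 3589 = 591/304 - 3589 = -1090465/304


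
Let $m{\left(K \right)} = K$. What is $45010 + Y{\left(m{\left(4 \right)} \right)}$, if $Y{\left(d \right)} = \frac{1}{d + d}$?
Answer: $\frac{360081}{8} \approx 45010.0$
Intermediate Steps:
$Y{\left(d \right)} = \frac{1}{2 d}$
$45010 + Y{\left(m{\left(4 \right)} \right)} = 45010 + \frac{1}{2 \cdot 4} = 45010 + \frac{1}{2} \cdot \frac{1}{4} = 45010 + \frac{1}{8} = \frac{360081}{8}$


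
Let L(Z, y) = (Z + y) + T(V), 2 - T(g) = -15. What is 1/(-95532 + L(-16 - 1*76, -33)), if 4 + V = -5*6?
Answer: -1/95640 ≈ -1.0456e-5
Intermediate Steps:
V = -34 (V = -4 - 5*6 = -4 - 30 = -34)
T(g) = 17 (T(g) = 2 - 1*(-15) = 2 + 15 = 17)
L(Z, y) = 17 + Z + y (L(Z, y) = (Z + y) + 17 = 17 + Z + y)
1/(-95532 + L(-16 - 1*76, -33)) = 1/(-95532 + (17 + (-16 - 1*76) - 33)) = 1/(-95532 + (17 + (-16 - 76) - 33)) = 1/(-95532 + (17 - 92 - 33)) = 1/(-95532 - 108) = 1/(-95640) = -1/95640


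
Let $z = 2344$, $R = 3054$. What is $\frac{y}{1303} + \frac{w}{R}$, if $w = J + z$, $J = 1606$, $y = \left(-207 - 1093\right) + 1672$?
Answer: $\frac{3141469}{1989681} \approx 1.5789$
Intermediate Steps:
$y = 372$ ($y = -1300 + 1672 = 372$)
$w = 3950$ ($w = 1606 + 2344 = 3950$)
$\frac{y}{1303} + \frac{w}{R} = \frac{372}{1303} + \frac{3950}{3054} = 372 \cdot \frac{1}{1303} + 3950 \cdot \frac{1}{3054} = \frac{372}{1303} + \frac{1975}{1527} = \frac{3141469}{1989681}$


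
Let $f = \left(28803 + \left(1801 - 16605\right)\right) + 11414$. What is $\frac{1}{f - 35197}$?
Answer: $- \frac{1}{9784} \approx -0.00010221$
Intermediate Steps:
$f = 25413$ ($f = \left(28803 - 14804\right) + 11414 = 13999 + 11414 = 25413$)
$\frac{1}{f - 35197} = \frac{1}{25413 - 35197} = \frac{1}{-9784} = - \frac{1}{9784}$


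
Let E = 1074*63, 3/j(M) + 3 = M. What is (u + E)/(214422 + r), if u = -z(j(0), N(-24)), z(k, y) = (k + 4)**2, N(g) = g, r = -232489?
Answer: -67653/18067 ≈ -3.7446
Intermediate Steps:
j(M) = 3/(-3 + M)
z(k, y) = (4 + k)**2
E = 67662
u = -9 (u = -(4 + 3/(-3 + 0))**2 = -(4 + 3/(-3))**2 = -(4 + 3*(-1/3))**2 = -(4 - 1)**2 = -1*3**2 = -1*9 = -9)
(u + E)/(214422 + r) = (-9 + 67662)/(214422 - 232489) = 67653/(-18067) = 67653*(-1/18067) = -67653/18067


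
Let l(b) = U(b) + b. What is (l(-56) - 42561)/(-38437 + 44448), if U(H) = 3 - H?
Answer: -42558/6011 ≈ -7.0800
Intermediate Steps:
l(b) = 3 (l(b) = (3 - b) + b = 3)
(l(-56) - 42561)/(-38437 + 44448) = (3 - 42561)/(-38437 + 44448) = -42558/6011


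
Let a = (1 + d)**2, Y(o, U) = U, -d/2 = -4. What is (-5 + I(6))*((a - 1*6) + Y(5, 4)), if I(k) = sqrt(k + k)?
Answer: -395 + 158*sqrt(3) ≈ -121.34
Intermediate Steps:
d = 8 (d = -2*(-4) = 8)
I(k) = sqrt(2)*sqrt(k) (I(k) = sqrt(2*k) = sqrt(2)*sqrt(k))
a = 81 (a = (1 + 8)**2 = 9**2 = 81)
(-5 + I(6))*((a - 1*6) + Y(5, 4)) = (-5 + sqrt(2)*sqrt(6))*((81 - 1*6) + 4) = (-5 + 2*sqrt(3))*((81 - 6) + 4) = (-5 + 2*sqrt(3))*(75 + 4) = (-5 + 2*sqrt(3))*79 = -395 + 158*sqrt(3)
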